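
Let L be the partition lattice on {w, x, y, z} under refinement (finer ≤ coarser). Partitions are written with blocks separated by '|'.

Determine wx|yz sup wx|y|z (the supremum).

Common upper bounds of {wx|yz, wx|y|z}: wxyz, wx|yz.
The least among these is wx|yz.

wx|yz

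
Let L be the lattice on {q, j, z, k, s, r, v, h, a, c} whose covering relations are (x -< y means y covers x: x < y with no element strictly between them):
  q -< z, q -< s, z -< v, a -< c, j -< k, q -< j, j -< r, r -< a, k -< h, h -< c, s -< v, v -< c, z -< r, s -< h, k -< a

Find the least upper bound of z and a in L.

Common upper bounds of {z, a}: a, c.
The least among these is a.

a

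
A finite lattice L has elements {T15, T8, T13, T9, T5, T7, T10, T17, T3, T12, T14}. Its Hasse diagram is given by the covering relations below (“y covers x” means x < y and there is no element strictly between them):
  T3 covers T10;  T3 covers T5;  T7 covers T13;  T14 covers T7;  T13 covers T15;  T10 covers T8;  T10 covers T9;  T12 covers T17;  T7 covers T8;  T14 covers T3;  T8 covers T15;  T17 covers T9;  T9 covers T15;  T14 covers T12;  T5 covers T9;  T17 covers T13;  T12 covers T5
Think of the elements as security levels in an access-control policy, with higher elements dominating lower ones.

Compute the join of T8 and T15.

T8

Common upper bounds of {T8, T15}: T10, T14, T3, T7, T8.
The least among these is T8.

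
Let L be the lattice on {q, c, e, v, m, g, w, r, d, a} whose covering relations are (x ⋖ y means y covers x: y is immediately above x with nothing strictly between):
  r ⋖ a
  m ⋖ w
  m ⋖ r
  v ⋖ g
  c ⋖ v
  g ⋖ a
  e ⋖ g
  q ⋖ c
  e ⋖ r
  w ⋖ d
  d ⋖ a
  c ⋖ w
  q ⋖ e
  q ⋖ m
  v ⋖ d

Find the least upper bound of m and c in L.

Common upper bounds of {m, c}: a, d, w.
The least among these is w.

w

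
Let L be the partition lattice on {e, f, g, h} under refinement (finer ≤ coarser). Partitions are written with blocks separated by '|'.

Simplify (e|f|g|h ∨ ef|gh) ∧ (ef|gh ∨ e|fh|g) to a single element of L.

ef|gh

e|f|g|h ∨ ef|gh = ef|gh
ef|gh ∨ e|fh|g = efgh
ef|gh ∧ efgh = ef|gh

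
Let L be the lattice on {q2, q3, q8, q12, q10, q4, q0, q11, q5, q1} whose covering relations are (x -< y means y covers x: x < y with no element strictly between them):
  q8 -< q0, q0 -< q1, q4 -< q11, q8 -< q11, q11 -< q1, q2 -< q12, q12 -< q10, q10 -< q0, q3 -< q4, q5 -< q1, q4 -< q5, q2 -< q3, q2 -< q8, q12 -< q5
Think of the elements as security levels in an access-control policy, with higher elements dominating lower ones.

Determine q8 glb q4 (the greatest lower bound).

Common lower bounds of {q8, q4}: q2.
The greatest among these is q2.

q2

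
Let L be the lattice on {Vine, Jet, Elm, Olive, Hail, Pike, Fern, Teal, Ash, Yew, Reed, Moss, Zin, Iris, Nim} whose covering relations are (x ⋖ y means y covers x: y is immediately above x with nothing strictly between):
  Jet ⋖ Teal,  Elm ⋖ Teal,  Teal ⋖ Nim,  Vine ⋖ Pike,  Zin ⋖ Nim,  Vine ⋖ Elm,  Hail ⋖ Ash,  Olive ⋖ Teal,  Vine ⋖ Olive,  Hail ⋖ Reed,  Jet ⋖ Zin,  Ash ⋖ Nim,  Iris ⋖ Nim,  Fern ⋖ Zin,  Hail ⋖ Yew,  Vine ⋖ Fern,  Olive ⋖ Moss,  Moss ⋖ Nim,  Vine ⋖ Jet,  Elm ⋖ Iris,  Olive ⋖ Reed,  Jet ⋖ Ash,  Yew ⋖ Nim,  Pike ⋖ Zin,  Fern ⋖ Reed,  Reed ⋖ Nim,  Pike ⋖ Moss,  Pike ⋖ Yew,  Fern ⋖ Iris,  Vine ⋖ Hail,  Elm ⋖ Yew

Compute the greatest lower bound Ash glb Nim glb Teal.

Jet

Common lower bounds of {Ash, Nim, Teal}: Jet, Vine.
The greatest among these is Jet.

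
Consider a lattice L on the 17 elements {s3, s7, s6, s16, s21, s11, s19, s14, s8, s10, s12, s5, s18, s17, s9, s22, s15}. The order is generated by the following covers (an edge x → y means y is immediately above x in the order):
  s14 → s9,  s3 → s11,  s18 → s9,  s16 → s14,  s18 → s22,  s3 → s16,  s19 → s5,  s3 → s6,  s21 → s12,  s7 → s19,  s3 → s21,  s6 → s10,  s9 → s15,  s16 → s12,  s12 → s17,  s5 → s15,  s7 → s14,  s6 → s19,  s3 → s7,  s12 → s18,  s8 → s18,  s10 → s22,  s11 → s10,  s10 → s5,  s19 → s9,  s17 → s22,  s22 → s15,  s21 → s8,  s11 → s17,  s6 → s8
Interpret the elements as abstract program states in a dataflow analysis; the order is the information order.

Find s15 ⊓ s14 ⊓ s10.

s3

Common lower bounds of {s15, s14, s10}: s3.
The greatest among these is s3.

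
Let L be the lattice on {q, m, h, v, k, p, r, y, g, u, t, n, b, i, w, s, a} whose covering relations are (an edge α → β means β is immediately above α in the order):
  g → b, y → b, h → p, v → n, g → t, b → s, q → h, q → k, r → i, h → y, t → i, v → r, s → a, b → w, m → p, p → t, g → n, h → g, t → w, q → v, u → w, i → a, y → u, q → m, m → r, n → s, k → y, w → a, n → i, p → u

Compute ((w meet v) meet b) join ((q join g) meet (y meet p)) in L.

h

w ∧ v = q
q ∧ b = q
q ∨ g = g
y ∧ p = h
g ∧ h = h
q ∨ h = h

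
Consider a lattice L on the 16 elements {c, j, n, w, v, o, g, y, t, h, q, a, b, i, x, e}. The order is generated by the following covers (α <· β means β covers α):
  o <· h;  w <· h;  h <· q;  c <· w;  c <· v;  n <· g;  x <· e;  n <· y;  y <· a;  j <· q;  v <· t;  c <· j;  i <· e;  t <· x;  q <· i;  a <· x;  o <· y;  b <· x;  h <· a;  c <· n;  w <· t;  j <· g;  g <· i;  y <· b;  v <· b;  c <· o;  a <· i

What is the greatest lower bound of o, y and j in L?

c

Common lower bounds of {o, y, j}: c.
The greatest among these is c.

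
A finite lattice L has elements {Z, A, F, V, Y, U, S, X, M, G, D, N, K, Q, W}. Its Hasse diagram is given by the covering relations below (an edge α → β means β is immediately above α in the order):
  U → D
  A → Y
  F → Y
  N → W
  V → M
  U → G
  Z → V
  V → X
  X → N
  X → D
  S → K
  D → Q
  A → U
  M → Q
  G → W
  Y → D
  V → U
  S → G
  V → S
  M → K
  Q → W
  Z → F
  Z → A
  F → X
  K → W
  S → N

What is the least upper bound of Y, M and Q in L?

Common upper bounds of {Y, M, Q}: Q, W.
The least among these is Q.

Q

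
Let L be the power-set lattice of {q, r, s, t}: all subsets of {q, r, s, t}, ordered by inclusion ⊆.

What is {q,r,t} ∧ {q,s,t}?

{q,t}

Under ⊆, meet is intersection: {q,r,t} ∩ {q,s,t} = {q,t}.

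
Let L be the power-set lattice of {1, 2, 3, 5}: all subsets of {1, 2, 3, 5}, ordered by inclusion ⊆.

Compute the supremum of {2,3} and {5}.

Common upper bounds of {{2,3}, {5}}: {1,2,3,5}, {2,3,5}.
The least among these is {2,3,5}.

{2,3,5}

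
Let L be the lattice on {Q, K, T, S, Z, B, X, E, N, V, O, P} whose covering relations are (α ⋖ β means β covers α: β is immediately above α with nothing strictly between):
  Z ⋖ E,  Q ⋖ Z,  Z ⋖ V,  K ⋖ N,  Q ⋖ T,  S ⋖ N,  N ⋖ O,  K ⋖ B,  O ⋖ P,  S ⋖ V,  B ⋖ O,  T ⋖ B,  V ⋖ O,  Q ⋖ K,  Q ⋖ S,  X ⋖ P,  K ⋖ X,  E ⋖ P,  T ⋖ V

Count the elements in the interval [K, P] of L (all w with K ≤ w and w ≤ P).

6

The interval [K, P] = {B, K, N, O, P, X}, which has 6 elements.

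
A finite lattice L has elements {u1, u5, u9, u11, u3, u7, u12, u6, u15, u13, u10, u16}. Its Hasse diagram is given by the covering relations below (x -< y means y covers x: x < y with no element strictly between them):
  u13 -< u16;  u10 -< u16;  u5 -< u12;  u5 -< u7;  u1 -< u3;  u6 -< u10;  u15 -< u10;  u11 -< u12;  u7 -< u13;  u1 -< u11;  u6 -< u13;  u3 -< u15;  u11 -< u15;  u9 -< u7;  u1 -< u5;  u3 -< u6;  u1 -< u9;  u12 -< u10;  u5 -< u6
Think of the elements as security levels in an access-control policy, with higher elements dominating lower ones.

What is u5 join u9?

u7

Common upper bounds of {u5, u9}: u13, u16, u7.
The least among these is u7.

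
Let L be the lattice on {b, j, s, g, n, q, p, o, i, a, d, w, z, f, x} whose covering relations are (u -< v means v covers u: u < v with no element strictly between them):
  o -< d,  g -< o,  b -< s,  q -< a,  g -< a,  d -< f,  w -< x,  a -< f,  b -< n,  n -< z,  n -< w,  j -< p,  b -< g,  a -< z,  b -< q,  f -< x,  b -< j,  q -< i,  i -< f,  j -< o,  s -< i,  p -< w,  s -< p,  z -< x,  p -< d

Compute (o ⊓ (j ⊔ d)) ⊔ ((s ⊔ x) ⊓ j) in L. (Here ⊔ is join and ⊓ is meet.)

j ∨ d = d
o ∧ d = o
s ∨ x = x
x ∧ j = j
o ∨ j = o

o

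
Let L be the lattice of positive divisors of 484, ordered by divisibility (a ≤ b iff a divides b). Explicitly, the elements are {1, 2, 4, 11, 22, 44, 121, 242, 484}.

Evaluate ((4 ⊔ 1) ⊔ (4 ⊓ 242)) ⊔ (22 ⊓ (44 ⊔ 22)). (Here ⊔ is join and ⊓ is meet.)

4 ∨ 1 = 4
4 ∧ 242 = 2
4 ∨ 2 = 4
44 ∨ 22 = 44
22 ∧ 44 = 22
4 ∨ 22 = 44

44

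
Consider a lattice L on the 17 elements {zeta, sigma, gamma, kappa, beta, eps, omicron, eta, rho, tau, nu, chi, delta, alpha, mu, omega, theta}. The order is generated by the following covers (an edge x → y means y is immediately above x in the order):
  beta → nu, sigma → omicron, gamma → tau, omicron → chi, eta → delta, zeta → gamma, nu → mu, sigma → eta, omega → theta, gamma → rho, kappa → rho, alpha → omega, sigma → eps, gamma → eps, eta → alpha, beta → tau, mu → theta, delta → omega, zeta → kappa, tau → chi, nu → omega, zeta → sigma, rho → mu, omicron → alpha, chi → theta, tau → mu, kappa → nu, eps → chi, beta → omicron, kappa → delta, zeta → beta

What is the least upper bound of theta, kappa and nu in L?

Common upper bounds of {theta, kappa, nu}: theta.
The least among these is theta.

theta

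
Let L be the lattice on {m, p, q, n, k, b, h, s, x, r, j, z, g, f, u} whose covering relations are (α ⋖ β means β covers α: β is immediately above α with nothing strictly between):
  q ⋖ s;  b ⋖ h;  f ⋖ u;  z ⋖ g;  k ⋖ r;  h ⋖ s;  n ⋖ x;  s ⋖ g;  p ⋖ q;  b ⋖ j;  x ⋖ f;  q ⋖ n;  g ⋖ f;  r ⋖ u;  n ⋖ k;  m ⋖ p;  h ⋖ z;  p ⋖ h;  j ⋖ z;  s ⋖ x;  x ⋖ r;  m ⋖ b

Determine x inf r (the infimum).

Common lower bounds of {x, r}: b, h, m, n, p, q, s, x.
The greatest among these is x.

x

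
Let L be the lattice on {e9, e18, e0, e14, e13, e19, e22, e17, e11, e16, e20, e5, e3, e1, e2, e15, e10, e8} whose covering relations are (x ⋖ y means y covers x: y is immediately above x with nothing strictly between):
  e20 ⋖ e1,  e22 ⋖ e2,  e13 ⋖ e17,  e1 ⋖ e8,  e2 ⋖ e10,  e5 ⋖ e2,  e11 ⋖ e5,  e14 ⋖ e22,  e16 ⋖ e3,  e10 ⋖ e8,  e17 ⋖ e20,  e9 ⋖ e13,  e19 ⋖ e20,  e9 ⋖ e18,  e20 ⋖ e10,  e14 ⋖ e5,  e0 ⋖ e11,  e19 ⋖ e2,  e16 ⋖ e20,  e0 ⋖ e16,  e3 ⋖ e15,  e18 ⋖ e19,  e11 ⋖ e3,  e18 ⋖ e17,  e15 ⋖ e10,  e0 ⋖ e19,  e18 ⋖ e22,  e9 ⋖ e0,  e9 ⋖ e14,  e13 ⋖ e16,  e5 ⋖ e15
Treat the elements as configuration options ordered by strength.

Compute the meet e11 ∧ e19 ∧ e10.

Common lower bounds of {e11, e19, e10}: e0, e9.
The greatest among these is e0.

e0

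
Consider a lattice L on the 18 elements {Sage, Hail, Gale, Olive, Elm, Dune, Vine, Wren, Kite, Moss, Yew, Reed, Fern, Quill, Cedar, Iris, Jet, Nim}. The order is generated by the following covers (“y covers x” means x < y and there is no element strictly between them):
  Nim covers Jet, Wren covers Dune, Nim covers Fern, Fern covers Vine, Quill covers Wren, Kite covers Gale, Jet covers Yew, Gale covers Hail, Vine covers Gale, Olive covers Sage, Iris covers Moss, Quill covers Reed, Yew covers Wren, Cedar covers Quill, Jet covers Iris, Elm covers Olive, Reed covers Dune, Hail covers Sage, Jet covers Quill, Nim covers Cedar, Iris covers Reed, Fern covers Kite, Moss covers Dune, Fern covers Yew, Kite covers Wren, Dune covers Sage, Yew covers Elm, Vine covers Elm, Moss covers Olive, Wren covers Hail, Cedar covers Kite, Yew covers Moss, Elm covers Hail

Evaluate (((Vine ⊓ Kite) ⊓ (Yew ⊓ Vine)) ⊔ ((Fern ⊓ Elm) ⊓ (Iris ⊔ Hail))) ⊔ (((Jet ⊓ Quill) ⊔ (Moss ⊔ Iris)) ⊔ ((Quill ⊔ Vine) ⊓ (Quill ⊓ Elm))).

Vine ∧ Kite = Gale
Yew ∧ Vine = Elm
Gale ∧ Elm = Hail
Fern ∧ Elm = Elm
Iris ∨ Hail = Jet
Elm ∧ Jet = Elm
Hail ∨ Elm = Elm
Jet ∧ Quill = Quill
Moss ∨ Iris = Iris
Quill ∨ Iris = Jet
Quill ∨ Vine = Nim
Quill ∧ Elm = Hail
Nim ∧ Hail = Hail
Jet ∨ Hail = Jet
Elm ∨ Jet = Jet

Jet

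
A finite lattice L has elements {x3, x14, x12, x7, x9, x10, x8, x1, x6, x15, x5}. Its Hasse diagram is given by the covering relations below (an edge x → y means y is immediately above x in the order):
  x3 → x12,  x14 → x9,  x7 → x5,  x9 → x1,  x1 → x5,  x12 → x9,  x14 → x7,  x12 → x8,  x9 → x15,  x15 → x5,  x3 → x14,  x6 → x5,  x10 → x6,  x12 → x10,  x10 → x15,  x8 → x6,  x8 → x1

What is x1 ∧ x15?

Common lower bounds of {x1, x15}: x12, x14, x3, x9.
The greatest among these is x9.

x9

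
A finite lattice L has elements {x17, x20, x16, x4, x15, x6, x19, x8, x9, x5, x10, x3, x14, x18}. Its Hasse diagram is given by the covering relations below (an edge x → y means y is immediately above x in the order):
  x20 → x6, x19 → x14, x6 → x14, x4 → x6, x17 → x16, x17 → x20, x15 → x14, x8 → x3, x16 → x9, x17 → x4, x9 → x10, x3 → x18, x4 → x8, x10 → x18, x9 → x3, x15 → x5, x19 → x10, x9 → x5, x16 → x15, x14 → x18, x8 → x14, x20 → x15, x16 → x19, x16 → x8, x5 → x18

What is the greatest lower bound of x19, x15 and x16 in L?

x16

Common lower bounds of {x19, x15, x16}: x16, x17.
The greatest among these is x16.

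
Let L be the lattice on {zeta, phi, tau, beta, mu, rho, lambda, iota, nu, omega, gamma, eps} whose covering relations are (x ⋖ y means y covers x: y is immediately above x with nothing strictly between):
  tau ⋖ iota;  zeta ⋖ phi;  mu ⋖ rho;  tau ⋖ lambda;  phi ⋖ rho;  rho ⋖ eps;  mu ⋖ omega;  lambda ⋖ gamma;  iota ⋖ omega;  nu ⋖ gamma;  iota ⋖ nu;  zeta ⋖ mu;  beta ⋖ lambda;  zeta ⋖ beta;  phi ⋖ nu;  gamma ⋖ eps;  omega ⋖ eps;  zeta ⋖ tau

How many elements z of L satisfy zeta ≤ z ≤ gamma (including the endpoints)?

8

The interval [zeta, gamma] = {beta, gamma, iota, lambda, nu, phi, tau, zeta}, which has 8 elements.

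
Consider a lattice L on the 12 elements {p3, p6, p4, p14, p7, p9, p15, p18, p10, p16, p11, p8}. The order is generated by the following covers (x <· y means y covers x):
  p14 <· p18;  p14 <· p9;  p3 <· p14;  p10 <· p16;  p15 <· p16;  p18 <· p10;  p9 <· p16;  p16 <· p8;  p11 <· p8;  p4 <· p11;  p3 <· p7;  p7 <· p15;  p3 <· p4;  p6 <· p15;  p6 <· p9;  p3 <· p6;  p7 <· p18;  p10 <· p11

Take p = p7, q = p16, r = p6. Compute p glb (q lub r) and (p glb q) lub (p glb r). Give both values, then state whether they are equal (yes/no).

q lub r = p16, so p glb (q lub r) = p7 glb p16 = p7.
p glb q = p7 and p glb r = p3, so (p glb q) lub (p glb r) = p7 lub p3 = p7.
Equal: yes.

p7; p7; yes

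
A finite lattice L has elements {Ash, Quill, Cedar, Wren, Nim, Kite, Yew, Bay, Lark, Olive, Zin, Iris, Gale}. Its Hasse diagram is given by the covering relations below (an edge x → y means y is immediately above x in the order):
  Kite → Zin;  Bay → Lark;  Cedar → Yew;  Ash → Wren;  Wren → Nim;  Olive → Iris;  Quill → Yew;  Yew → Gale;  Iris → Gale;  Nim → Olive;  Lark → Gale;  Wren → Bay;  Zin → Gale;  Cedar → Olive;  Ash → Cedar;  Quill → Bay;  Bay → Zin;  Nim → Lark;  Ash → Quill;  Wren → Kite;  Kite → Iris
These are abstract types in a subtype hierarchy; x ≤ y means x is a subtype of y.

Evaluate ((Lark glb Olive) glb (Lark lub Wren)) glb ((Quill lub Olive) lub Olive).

Nim

Lark ∧ Olive = Nim
Lark ∨ Wren = Lark
Nim ∧ Lark = Nim
Quill ∨ Olive = Gale
Gale ∨ Olive = Gale
Nim ∧ Gale = Nim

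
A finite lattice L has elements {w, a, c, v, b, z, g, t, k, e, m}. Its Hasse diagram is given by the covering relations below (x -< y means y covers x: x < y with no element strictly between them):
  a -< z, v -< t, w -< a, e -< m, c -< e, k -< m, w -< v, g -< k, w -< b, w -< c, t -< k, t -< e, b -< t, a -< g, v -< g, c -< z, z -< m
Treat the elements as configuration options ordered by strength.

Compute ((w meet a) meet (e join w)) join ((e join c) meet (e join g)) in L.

e

w ∧ a = w
e ∨ w = e
w ∧ e = w
e ∨ c = e
e ∨ g = m
e ∧ m = e
w ∨ e = e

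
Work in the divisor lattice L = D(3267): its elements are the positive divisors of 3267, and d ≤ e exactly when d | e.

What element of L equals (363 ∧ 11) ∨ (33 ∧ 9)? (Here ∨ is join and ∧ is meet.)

33

363 ∧ 11 = 11
33 ∧ 9 = 3
11 ∨ 3 = 33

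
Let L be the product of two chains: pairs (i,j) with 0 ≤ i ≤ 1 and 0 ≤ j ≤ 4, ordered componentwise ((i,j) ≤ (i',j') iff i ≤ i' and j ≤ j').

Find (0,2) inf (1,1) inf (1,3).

(0,1)

Common lower bounds of {(0,2), (1,1), (1,3)}: (0,0), (0,1).
The greatest among these is (0,1).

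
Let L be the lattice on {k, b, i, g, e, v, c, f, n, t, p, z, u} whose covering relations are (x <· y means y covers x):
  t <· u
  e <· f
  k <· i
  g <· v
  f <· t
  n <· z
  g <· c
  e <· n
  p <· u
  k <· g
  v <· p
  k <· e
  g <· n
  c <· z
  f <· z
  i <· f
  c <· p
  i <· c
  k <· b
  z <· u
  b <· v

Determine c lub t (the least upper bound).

u

Common upper bounds of {c, t}: u.
The least among these is u.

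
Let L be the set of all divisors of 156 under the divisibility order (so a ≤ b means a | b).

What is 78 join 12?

156

Common upper bounds of {78, 12}: 156.
The least among these is 156.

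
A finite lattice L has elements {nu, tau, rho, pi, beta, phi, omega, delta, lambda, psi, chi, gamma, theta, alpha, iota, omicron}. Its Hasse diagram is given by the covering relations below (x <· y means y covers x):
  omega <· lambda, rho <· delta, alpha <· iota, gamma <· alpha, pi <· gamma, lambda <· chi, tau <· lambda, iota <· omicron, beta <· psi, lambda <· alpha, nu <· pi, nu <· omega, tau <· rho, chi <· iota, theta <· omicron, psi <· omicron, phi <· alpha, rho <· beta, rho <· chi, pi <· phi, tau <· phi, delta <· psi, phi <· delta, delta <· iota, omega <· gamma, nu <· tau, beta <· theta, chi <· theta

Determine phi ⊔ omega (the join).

Common upper bounds of {phi, omega}: alpha, iota, omicron.
The least among these is alpha.

alpha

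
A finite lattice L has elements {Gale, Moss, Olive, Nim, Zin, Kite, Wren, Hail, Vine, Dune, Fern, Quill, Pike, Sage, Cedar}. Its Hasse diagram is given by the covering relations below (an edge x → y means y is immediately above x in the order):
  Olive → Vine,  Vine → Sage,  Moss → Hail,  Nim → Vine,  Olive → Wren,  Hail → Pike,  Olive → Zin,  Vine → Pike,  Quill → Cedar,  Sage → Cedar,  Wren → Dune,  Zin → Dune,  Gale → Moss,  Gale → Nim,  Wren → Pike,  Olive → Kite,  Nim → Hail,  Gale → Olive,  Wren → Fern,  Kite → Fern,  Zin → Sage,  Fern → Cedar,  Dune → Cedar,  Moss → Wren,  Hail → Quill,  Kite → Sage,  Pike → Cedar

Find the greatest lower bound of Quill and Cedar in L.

Common lower bounds of {Quill, Cedar}: Gale, Hail, Moss, Nim, Quill.
The greatest among these is Quill.

Quill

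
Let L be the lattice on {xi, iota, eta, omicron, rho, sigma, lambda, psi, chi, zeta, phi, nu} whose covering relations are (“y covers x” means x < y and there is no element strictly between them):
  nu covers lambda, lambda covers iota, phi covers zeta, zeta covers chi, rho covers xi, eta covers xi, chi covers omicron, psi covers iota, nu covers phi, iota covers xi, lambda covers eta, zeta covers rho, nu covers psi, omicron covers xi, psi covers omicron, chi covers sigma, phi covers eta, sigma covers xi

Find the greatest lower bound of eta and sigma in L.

Common lower bounds of {eta, sigma}: xi.
The greatest among these is xi.

xi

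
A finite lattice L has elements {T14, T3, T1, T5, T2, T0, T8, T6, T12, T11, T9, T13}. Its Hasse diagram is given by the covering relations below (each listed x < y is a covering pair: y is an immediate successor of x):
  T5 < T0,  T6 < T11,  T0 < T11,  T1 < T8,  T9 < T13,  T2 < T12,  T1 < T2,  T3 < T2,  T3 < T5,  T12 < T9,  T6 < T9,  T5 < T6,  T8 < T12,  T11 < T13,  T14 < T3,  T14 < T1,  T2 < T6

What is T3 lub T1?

Common upper bounds of {T3, T1}: T11, T12, T13, T2, T6, T9.
The least among these is T2.

T2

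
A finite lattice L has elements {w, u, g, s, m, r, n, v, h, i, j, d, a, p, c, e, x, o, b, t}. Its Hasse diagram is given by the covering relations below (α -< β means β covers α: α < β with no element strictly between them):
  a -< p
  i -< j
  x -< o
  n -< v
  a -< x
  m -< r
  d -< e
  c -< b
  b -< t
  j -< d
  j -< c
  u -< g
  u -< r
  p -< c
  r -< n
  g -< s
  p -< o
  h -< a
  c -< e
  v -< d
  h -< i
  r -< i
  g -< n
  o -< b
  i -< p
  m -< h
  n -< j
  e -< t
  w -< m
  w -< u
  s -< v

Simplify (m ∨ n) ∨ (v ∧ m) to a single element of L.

n

m ∨ n = n
v ∧ m = m
n ∨ m = n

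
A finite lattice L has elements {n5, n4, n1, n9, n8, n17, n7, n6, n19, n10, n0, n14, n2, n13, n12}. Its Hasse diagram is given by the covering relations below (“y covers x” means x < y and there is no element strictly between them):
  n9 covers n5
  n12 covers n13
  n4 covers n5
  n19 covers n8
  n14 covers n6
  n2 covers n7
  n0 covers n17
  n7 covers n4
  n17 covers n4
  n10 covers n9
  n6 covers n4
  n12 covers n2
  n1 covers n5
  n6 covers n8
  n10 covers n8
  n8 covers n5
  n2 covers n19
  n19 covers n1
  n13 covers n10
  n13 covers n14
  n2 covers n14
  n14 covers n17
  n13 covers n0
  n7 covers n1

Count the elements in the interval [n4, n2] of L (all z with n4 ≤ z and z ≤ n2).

6

The interval [n4, n2] = {n14, n17, n2, n4, n6, n7}, which has 6 elements.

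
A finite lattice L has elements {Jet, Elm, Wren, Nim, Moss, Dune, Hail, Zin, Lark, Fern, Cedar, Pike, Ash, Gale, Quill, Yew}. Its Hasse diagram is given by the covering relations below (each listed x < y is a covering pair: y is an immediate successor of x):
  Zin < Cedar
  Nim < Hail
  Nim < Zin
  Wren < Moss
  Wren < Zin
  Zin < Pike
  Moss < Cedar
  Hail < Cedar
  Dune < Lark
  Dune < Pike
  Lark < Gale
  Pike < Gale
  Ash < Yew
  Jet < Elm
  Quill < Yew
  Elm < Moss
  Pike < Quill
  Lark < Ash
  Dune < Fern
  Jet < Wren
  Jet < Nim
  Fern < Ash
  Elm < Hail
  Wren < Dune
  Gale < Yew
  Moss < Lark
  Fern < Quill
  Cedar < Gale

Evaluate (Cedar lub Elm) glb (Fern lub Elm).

Cedar ∨ Elm = Cedar
Fern ∨ Elm = Ash
Cedar ∧ Ash = Moss

Moss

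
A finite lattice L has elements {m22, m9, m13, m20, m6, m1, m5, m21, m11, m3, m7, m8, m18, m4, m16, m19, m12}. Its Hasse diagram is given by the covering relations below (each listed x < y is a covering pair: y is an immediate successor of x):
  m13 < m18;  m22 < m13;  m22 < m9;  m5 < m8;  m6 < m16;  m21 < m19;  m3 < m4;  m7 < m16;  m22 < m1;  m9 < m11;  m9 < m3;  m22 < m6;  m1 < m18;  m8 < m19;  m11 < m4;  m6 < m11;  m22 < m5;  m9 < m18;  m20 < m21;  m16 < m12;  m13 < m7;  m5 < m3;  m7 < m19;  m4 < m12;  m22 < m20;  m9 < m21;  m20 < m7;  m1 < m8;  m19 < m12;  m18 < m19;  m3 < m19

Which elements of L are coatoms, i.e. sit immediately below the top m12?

m16, m19, m4

The coatoms are exactly the elements covered by m12: m16, m19, m4.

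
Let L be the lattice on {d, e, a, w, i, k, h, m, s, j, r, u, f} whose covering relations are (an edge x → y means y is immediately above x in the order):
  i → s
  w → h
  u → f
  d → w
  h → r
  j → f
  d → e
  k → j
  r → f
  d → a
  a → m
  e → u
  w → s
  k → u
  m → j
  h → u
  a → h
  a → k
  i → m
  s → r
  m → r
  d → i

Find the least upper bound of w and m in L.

r

Common upper bounds of {w, m}: f, r.
The least among these is r.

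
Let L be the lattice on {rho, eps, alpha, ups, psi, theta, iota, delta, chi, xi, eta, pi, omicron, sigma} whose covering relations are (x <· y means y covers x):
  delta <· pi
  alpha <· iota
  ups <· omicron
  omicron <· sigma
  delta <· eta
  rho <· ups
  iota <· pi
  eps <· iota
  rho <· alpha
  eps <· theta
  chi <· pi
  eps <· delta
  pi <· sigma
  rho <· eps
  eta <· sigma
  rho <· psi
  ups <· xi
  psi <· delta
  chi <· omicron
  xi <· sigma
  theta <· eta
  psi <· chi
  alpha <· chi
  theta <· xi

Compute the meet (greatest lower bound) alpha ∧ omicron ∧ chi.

Common lower bounds of {alpha, omicron, chi}: alpha, rho.
The greatest among these is alpha.

alpha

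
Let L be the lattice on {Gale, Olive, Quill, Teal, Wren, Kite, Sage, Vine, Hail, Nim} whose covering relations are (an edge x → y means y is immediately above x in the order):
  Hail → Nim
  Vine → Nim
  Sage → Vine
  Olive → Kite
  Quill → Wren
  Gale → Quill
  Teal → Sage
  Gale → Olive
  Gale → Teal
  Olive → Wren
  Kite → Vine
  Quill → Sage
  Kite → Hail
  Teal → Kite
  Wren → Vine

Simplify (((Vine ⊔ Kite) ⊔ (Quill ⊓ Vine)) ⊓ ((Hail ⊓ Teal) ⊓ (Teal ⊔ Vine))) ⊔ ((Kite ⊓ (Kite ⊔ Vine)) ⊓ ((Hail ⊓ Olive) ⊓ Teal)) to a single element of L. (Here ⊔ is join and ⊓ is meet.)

Teal

Vine ∨ Kite = Vine
Quill ∧ Vine = Quill
Vine ∨ Quill = Vine
Hail ∧ Teal = Teal
Teal ∨ Vine = Vine
Teal ∧ Vine = Teal
Vine ∧ Teal = Teal
Kite ∨ Vine = Vine
Kite ∧ Vine = Kite
Hail ∧ Olive = Olive
Olive ∧ Teal = Gale
Kite ∧ Gale = Gale
Teal ∨ Gale = Teal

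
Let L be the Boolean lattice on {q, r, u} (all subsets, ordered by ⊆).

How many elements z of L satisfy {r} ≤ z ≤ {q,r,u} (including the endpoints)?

The interval [{r}, {q,r,u}] = {{q,r,u}, {q,r}, {r,u}, {r}}, which has 4 elements.

4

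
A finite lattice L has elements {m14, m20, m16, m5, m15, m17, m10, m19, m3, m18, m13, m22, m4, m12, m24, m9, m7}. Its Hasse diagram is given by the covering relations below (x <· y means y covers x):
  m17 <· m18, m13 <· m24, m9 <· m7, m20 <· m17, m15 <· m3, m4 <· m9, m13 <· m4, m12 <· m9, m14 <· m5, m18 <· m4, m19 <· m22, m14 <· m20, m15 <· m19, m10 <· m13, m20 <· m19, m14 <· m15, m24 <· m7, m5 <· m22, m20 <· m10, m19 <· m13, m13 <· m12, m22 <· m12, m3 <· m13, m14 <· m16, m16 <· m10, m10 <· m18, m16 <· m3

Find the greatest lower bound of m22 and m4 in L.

m19

Common lower bounds of {m22, m4}: m14, m15, m19, m20.
The greatest among these is m19.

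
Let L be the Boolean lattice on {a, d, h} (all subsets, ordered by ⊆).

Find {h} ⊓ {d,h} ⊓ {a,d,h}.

Under ⊆, meet is intersection: {h} ∩ {d,h} ∩ {a,d,h} = {h}.

{h}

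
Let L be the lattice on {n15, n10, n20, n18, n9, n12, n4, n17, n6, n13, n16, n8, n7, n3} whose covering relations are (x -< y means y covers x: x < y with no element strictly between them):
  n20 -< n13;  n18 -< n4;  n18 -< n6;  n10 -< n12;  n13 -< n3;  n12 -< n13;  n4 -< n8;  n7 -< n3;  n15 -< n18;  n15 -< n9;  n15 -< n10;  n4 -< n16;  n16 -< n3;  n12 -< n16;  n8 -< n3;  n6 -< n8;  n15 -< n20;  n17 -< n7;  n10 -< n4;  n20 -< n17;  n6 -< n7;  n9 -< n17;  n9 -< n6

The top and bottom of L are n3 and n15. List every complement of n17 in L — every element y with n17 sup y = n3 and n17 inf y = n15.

Need y with n17 ∨ y = n3 and n17 ∧ y = n15.
Checking each element gives: n10, n12, n16, n4.

n10, n12, n16, n4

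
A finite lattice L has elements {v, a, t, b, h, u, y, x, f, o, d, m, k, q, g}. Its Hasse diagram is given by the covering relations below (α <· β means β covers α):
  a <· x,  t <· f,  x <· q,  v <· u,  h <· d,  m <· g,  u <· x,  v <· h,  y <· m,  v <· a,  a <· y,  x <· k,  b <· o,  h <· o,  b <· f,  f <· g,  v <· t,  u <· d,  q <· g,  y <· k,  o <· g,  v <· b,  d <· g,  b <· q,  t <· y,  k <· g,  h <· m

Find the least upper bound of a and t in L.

y

Common upper bounds of {a, t}: g, k, m, y.
The least among these is y.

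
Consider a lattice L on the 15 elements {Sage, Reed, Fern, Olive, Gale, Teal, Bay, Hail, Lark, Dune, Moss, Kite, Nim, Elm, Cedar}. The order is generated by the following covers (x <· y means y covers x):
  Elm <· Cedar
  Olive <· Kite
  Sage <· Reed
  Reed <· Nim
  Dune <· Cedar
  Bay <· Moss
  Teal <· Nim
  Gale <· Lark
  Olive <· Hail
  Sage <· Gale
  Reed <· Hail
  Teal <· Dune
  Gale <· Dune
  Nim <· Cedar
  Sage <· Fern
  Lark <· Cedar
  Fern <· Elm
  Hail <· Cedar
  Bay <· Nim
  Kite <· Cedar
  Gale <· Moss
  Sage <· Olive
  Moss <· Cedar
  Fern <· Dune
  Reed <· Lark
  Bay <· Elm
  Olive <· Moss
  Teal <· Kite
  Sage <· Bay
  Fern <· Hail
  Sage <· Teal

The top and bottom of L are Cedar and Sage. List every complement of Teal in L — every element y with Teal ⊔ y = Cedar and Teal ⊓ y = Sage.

Elm, Hail, Lark, Moss

Need y with Teal ∨ y = Cedar and Teal ∧ y = Sage.
Checking each element gives: Elm, Hail, Lark, Moss.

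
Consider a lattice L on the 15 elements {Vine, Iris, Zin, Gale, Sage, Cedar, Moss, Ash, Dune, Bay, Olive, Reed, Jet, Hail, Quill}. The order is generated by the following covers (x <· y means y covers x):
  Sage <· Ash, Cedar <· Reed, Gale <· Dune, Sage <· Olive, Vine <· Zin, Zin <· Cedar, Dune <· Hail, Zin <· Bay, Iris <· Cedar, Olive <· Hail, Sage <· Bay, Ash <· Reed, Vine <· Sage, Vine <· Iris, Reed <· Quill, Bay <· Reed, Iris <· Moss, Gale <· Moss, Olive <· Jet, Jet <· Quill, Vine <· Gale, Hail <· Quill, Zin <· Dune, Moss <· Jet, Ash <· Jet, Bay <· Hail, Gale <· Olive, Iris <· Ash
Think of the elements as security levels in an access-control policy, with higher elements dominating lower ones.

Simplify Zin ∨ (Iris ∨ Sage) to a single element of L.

Iris ∨ Sage = Ash
Zin ∨ Ash = Reed

Reed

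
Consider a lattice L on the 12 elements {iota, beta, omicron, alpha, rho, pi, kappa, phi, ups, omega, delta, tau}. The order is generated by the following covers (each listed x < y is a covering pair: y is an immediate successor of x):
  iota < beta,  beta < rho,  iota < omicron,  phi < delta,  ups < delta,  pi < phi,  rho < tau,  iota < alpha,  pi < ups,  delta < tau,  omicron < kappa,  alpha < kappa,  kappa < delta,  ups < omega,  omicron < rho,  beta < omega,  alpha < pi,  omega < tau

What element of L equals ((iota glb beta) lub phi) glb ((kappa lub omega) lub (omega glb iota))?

iota ∧ beta = iota
iota ∨ phi = phi
kappa ∨ omega = tau
omega ∧ iota = iota
tau ∨ iota = tau
phi ∧ tau = phi

phi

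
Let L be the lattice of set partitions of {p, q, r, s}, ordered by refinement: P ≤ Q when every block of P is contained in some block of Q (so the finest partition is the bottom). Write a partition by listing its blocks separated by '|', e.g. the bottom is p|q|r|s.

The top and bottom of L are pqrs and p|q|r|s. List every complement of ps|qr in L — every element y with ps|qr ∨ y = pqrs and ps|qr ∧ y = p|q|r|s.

pq|rs, pq|r|s, pr|qs, pr|q|s, p|qs|r, p|q|rs

Need y with ps|qr ∨ y = pqrs and ps|qr ∧ y = p|q|r|s.
Checking each element gives: pq|rs, pq|r|s, pr|qs, pr|q|s, p|qs|r, p|q|rs.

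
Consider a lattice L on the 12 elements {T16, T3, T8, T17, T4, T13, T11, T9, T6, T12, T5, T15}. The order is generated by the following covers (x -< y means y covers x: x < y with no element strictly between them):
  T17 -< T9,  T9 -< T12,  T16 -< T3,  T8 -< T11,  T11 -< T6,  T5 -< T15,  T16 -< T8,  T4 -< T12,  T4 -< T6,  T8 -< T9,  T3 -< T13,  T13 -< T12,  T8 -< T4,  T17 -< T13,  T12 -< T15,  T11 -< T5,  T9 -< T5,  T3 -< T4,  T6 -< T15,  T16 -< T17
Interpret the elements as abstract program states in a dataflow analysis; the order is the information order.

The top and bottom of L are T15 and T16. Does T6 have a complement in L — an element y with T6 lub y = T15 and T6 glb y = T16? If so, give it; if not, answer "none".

Need y with T6 ∨ y = T15 and T6 ∧ y = T16.
Checking each element gives: T17.

T17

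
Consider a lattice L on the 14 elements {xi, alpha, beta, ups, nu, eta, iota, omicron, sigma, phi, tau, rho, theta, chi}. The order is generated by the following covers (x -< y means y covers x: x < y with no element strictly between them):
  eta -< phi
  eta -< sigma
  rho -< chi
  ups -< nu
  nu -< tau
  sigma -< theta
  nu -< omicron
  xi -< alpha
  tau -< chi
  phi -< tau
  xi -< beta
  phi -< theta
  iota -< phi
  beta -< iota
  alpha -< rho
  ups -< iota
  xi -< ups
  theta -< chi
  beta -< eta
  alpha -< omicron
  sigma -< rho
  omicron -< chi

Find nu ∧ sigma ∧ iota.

Common lower bounds of {nu, sigma, iota}: xi.
The greatest among these is xi.

xi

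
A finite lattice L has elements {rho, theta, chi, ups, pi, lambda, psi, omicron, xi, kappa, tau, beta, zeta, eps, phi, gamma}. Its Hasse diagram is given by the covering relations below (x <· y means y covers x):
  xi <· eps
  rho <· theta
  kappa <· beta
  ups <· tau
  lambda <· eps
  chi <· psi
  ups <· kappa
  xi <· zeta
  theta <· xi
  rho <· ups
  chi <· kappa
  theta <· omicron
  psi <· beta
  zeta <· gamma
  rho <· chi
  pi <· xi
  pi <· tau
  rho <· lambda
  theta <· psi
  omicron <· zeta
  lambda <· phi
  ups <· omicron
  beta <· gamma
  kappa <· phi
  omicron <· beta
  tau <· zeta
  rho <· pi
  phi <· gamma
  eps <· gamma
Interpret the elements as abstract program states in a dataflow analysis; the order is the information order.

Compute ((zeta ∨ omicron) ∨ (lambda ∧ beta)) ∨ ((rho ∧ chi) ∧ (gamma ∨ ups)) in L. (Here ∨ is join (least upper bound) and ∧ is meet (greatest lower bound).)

zeta ∨ omicron = zeta
lambda ∧ beta = rho
zeta ∨ rho = zeta
rho ∧ chi = rho
gamma ∨ ups = gamma
rho ∧ gamma = rho
zeta ∨ rho = zeta

zeta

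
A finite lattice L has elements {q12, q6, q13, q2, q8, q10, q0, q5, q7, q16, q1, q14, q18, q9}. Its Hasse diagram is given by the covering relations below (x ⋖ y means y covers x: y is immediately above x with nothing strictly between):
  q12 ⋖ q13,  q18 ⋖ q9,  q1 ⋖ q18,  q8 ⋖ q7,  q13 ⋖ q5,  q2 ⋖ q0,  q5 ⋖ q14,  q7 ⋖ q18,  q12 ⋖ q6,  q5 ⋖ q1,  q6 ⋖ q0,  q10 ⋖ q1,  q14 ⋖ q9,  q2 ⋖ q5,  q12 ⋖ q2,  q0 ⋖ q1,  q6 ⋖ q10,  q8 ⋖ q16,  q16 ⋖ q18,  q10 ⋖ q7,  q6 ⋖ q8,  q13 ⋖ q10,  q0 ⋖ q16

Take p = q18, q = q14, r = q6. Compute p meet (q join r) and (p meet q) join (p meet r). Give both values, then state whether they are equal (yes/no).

q join r = q9, so p meet (q join r) = q18 meet q9 = q18.
p meet q = q5 and p meet r = q6, so (p meet q) join (p meet r) = q5 join q6 = q1.
Equal: no.

q18; q1; no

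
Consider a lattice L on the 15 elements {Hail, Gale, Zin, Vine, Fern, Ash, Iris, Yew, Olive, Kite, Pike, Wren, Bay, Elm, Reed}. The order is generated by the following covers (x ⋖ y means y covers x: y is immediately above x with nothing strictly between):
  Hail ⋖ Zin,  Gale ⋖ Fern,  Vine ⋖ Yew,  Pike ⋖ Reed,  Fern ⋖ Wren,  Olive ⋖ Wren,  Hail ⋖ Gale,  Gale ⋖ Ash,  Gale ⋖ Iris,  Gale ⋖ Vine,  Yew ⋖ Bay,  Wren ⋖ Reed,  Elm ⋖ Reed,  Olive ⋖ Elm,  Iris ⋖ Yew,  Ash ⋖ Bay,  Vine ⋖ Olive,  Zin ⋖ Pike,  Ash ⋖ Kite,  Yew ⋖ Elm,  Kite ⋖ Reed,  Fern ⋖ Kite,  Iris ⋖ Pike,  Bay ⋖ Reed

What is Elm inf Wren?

Common lower bounds of {Elm, Wren}: Gale, Hail, Olive, Vine.
The greatest among these is Olive.

Olive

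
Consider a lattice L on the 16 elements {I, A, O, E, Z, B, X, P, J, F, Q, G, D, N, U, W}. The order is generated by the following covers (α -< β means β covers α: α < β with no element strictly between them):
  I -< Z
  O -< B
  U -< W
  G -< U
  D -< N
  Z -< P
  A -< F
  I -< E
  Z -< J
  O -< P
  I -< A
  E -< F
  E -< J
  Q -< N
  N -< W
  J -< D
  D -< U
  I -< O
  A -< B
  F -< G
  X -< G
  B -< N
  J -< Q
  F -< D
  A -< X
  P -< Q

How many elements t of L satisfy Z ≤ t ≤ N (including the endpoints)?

6

The interval [Z, N] = {D, J, N, P, Q, Z}, which has 6 elements.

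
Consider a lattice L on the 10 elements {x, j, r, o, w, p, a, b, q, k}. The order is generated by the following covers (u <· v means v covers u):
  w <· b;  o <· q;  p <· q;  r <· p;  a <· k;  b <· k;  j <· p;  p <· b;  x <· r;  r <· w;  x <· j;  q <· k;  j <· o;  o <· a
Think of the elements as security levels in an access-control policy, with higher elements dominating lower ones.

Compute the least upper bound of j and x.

j

Common upper bounds of {j, x}: a, b, j, k, o, p, q.
The least among these is j.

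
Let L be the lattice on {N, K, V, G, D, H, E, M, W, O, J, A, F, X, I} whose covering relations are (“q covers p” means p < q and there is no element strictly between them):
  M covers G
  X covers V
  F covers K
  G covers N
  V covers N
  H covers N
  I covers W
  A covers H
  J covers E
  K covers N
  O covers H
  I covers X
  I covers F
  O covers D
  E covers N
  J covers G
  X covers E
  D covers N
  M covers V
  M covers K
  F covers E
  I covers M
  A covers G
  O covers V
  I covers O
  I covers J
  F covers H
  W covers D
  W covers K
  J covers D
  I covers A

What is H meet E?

Common lower bounds of {H, E}: N.
The greatest among these is N.

N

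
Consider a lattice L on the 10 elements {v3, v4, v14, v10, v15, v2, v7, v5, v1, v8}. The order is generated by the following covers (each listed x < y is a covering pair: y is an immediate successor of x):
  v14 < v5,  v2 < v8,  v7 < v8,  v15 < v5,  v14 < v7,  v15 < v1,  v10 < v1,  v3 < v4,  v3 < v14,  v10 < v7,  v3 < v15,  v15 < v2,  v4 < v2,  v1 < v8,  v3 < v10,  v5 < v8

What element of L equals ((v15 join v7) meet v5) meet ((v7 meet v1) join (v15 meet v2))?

v15 ∨ v7 = v8
v8 ∧ v5 = v5
v7 ∧ v1 = v10
v15 ∧ v2 = v15
v10 ∨ v15 = v1
v5 ∧ v1 = v15

v15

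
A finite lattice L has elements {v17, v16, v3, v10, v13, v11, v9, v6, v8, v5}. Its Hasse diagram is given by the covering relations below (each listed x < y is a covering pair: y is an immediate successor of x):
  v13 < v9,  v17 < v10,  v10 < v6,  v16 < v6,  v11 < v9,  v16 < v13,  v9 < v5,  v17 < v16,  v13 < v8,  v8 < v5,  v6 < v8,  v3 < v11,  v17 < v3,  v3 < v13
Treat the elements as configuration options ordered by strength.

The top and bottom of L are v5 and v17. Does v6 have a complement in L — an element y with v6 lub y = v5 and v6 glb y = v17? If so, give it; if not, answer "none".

v11

Need y with v6 ∨ y = v5 and v6 ∧ y = v17.
Checking each element gives: v11.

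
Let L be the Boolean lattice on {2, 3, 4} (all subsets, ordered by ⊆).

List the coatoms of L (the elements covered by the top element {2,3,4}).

{2,3}, {2,4}, {3,4}

The coatoms are exactly the elements covered by {2,3,4}: {2,3}, {2,4}, {3,4}.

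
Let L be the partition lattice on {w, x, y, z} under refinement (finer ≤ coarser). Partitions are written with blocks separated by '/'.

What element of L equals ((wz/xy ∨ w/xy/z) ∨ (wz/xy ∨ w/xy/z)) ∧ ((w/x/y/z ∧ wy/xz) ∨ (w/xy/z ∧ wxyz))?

wz/xy ∨ w/xy/z = wz/xy
wz/xy ∨ w/xy/z = wz/xy
wz/xy ∨ wz/xy = wz/xy
w/x/y/z ∧ wy/xz = w/x/y/z
w/xy/z ∧ wxyz = w/xy/z
w/x/y/z ∨ w/xy/z = w/xy/z
wz/xy ∧ w/xy/z = w/xy/z

w/xy/z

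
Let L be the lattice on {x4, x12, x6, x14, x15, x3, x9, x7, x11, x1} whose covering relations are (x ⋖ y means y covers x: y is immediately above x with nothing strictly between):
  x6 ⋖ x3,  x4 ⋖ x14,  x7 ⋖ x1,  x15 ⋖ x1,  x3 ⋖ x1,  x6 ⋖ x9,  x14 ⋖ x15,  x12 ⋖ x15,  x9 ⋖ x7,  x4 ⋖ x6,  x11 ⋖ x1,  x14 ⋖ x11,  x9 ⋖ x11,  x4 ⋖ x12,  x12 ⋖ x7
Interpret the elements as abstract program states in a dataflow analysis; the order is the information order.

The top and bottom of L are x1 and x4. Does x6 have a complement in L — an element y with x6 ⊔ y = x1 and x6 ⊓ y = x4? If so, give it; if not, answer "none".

x15

Need y with x6 ∨ y = x1 and x6 ∧ y = x4.
Checking each element gives: x15.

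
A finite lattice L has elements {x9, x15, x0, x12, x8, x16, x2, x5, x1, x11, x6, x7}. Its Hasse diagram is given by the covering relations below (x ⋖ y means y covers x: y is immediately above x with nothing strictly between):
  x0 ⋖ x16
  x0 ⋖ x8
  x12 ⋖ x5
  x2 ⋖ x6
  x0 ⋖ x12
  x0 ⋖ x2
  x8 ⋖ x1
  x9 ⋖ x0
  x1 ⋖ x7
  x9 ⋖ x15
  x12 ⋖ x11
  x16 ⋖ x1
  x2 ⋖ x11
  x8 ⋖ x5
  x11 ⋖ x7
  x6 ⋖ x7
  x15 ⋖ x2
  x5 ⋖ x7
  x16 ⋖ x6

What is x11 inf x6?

x2

Common lower bounds of {x11, x6}: x0, x15, x2, x9.
The greatest among these is x2.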